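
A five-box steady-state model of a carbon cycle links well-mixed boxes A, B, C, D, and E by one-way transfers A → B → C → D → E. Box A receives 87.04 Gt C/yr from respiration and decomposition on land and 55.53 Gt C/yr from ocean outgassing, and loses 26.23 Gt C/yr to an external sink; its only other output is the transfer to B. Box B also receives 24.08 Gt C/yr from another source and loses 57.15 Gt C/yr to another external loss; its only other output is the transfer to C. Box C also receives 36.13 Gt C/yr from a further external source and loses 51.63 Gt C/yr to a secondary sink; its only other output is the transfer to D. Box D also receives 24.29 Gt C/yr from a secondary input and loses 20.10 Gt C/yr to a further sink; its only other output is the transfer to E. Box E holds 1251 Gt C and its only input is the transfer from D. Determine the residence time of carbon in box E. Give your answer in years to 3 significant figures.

Box A: F(A→B) = (87.04 + 55.53) − 26.23 = 116.34 Gt C/yr.
Box B: F(B→C) = (116.34 + 24.08) − 57.15 = 83.270 Gt C/yr.
Box C: F(C→D) = (83.270 + 36.13) − 51.63 = 67.770 Gt C/yr.
Box D: F(D→E) = (67.770 + 24.29) − 20.10 = 71.960 Gt C/yr.
Box E throughput = its input = 71.960 Gt C/yr; τ = 1251 / 71.960 = 17.38 yr.

17.4 yr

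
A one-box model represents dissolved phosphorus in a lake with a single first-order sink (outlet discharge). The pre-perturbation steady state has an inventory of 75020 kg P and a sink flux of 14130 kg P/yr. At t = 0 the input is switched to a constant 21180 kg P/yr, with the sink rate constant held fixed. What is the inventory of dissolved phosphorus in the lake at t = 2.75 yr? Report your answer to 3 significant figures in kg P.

The sink rate constant is k = F₀/M₀ = 14130/75020 = 0.1883 yr⁻¹.
Solving dM/dt = F₁ − kM with M(0) = M₀ gives M(t) = F₁/k + (M₀ − F₁/k)·e^(−kt).
F₁/k = 21180/0.1883 = 112450 kg P; kt = 0.1883 × 2.75 = 0.5180, e^(−kt) = 0.5957.
M(2.75) = 112450 + (75020 − 112450) × 0.5957 = 112450 − 22300 = 90152 kg P.

90200 kg P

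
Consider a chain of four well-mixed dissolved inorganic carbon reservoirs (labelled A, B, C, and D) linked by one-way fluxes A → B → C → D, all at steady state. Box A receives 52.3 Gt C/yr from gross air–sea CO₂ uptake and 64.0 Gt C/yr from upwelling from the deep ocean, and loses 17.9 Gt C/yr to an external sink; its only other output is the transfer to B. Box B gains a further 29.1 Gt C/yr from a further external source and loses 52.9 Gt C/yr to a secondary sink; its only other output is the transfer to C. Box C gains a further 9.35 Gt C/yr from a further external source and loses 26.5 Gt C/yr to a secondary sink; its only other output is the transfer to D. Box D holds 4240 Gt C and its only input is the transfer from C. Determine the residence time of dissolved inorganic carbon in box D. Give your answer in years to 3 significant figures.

73.8 yr

Box A: F(A→B) = (52.3 + 64.0) − 17.9 = 98.400 Gt C/yr.
Box B: F(B→C) = (98.400 + 29.1) − 52.9 = 74.600 Gt C/yr.
Box C: F(C→D) = (74.600 + 9.35) − 26.5 = 57.450 Gt C/yr.
Box D throughput = its input = 57.450 Gt C/yr; τ = 4240 / 57.450 = 73.80 yr.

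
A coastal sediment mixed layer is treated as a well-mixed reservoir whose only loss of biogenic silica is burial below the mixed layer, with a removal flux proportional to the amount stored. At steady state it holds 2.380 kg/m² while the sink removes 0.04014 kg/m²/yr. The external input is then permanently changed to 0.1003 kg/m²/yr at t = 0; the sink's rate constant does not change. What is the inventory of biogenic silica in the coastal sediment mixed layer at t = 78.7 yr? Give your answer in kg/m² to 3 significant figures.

τ = M₀/F₀ = 2.380/0.04014 = 59.29 yr; rate constant k = 1/τ.
New steady state M_∞ = F₁/k = F₁·τ = 0.1003 × 59.29 = 5.9470 kg/m².
M(t) = M_∞ + (M₀ − M_∞)·e^(−t/τ); t/τ = 78.7/59.29 = 1.327, so e^(−t/τ) = 0.2652.
M(t) = 5.9470 − 3.567 × 0.2652 = 5.0011 kg/m².

5.00 kg/m²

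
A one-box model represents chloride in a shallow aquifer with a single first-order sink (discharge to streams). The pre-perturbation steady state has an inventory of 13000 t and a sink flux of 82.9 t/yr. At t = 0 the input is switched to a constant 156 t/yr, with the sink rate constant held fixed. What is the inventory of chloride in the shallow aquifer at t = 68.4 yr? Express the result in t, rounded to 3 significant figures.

17100 t

The sink rate constant is k = F₀/M₀ = 82.9/13000 = 0.006377 yr⁻¹.
Solving dM/dt = F₁ − kM with M(0) = M₀ gives M(t) = F₁/k + (M₀ − F₁/k)·e^(−kt).
F₁/k = 156/0.006377 = 24463 t; kt = 0.006377 × 68.4 = 0.4362, e^(−kt) = 0.6465.
M(68.4) = 24463 + (13000 − 24463) × 0.6465 = 24463 − 7411 = 17052 t.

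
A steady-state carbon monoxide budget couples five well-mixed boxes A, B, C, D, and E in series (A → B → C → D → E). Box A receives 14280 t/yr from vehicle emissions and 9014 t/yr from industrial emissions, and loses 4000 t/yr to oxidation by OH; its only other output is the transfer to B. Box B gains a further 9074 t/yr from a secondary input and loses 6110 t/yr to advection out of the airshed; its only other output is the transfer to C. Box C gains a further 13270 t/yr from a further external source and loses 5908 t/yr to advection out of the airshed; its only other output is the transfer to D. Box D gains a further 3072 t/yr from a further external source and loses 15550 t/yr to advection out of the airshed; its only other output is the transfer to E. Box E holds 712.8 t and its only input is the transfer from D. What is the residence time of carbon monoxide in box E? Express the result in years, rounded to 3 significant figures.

Box A: F(A→B) = (14280 + 9014) − 4000 = 19294 t/yr.
Box B: F(B→C) = (19294 + 9074) − 6110 = 22258 t/yr.
Box C: F(C→D) = (22258 + 13270) − 5908 = 29620 t/yr.
Box D: F(D→E) = (29620 + 3072) − 15550 = 17142 t/yr.
Box E throughput = its input = 17142 t/yr; τ = 712.8 / 17142 = 0.04158 yr.

0.0416 yr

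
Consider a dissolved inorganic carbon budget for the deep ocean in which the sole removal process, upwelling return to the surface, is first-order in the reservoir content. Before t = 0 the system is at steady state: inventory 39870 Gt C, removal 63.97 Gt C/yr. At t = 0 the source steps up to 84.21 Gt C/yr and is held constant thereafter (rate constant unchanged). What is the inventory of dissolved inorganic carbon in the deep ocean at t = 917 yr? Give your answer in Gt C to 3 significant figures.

49600 Gt C

τ = M₀/F₀ = 39870/63.97 = 623.3 yr; rate constant k = 1/τ.
New steady state M_∞ = F₁/k = F₁·τ = 84.21 × 623.3 = 52485 Gt C.
M(t) = M_∞ + (M₀ − M_∞)·e^(−t/τ); t/τ = 917/623.3 = 1.471, so e^(−t/τ) = 0.2296.
M(t) = 52485 − 12610 × 0.2296 = 49588 Gt C.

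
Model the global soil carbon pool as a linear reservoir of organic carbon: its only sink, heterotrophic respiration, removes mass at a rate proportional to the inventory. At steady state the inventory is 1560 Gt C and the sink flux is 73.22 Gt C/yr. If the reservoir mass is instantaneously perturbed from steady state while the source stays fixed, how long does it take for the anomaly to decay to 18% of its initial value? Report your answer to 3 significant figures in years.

For a linear reservoir the anomaly decays as exp(−t/τ) with τ = M/F = 1560/73.22 = 21.31 yr.
exp(−t/τ) = 0.18 ⇒ t = −τ ln(0.18) = 21.31 × 1.715 = 36.53 yr.

36.5 yr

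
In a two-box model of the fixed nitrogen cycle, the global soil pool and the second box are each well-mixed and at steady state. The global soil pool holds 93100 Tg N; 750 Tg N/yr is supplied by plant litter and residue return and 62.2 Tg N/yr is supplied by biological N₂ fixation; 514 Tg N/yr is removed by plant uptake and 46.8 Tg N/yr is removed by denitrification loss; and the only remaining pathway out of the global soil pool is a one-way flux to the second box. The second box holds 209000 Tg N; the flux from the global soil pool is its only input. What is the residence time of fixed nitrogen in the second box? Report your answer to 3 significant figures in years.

831 yr

Balance the global soil pool: ΣF_in = 750 + 62.2 = 812.20 Tg N/yr.
Flux to the second box = ΣF_in − (514 + 46.8) = 251.40 Tg N/yr.
At steady state the output of the second box equals its input, 251.40 Tg N/yr.
τ = M / F = 209000 / 251.40 = 831.3 yr.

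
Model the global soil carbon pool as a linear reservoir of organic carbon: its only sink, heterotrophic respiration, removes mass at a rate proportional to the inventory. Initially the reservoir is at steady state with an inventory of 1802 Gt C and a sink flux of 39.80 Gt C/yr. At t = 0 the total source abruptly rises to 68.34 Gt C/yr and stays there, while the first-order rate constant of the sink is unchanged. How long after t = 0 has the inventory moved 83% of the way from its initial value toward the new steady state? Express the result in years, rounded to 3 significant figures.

τ = M₀/F₀ = 1802/39.80 = 45.28 yr.
The remaining gap fraction is e^(−t/τ); 83% covered ⇒ e^(−t/τ) = 0.170.
t = −τ ln(0.170) = 45.28 × 1.772 = 80.23 yr.

80.2 yr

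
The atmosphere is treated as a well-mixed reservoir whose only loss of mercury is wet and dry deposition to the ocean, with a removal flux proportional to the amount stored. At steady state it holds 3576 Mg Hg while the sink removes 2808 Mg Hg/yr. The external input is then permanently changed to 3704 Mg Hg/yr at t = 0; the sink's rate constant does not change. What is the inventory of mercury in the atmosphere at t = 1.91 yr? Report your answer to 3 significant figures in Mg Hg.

4460 Mg Hg

τ = M₀/F₀ = 3576/2808 = 1.274 yr; rate constant k = 1/τ.
New steady state M_∞ = F₁/k = F₁·τ = 3704 × 1.274 = 4717.1 Mg Hg.
M(t) = M_∞ + (M₀ − M_∞)·e^(−t/τ); t/τ = 1.91/1.274 = 1.500, so e^(−t/τ) = 0.2232.
M(t) = 4717.1 − 1141 × 0.2232 = 4462.4 Mg Hg.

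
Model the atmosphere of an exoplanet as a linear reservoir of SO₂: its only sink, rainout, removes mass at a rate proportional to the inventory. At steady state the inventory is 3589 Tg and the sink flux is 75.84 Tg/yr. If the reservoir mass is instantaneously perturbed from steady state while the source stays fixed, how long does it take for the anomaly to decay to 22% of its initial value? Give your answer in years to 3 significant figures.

For a linear reservoir the anomaly decays as exp(−t/τ) with τ = M/F = 3589/75.84 = 47.32 yr.
exp(−t/τ) = 0.22 ⇒ t = −τ ln(0.22) = 47.32 × 1.514 = 71.65 yr.

71.7 yr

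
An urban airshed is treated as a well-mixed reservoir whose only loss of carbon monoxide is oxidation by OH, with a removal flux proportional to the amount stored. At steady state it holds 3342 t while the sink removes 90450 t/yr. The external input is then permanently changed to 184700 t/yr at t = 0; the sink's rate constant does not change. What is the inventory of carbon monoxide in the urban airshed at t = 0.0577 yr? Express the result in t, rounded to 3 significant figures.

The sink rate constant is k = F₀/M₀ = 90450/3342 = 27.06 yr⁻¹.
Solving dM/dt = F₁ − kM with M(0) = M₀ gives M(t) = F₁/k + (M₀ − F₁/k)·e^(−kt).
F₁/k = 184700/27.06 = 6824.4 t; kt = 27.06 × 0.0577 = 1.562, e^(−kt) = 0.2098.
M(0.0577) = 6824.4 + (3342 − 6824.4) × 0.2098 = 6824.4 − 730.6 = 6093.8 t.

6090 t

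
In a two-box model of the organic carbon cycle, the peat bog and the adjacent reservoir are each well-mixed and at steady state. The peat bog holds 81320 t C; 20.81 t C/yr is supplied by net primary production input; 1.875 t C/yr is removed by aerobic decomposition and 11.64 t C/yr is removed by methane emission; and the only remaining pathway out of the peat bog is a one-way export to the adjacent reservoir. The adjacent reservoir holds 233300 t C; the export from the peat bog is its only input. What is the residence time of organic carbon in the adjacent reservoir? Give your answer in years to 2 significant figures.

32000 yr

Balance the peat bog: ΣF_in = 20.810 t C/yr.
Export to the adjacent reservoir = ΣF_in − (1.875 + 11.64) = 7.2950 t C/yr.
At steady state the output of the adjacent reservoir equals its input, 7.2950 t C/yr.
τ = M / F = 233300 / 7.2950 = 31980 yr.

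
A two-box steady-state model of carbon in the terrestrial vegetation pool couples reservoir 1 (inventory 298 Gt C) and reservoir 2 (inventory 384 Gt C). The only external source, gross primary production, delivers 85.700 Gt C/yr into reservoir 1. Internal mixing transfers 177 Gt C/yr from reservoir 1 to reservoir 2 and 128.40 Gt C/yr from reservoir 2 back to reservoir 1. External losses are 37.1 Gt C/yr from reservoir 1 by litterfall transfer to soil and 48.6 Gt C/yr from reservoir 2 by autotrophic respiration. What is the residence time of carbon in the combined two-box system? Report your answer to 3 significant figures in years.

Treat the two boxes together as one reservoir: the mixing fluxes between them are internal recycling, so τ = ΣM / Σ(external losses).
M_total = 298 + 384 = 682.00 Gt C.
ΣF_external_out = 37.1 + 48.6 = 85.700 Gt C/yr.
τ = M_total / ΣF_ext = 682.00 / 85.700 = 7.958 yr.

7.96 yr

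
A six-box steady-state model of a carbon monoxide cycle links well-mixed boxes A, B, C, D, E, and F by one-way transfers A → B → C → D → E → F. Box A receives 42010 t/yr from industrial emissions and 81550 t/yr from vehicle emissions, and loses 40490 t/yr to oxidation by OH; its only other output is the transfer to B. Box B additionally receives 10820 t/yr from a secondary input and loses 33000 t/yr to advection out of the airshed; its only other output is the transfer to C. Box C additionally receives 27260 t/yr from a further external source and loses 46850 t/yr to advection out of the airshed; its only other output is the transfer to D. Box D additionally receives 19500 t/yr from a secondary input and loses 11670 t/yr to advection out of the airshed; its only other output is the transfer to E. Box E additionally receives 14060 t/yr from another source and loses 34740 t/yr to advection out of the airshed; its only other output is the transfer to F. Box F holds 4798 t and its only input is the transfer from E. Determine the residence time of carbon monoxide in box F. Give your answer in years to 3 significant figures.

0.169 yr

Box A: F(A→B) = (42010 + 81550) − 40490 = 83070 t/yr.
Box B: F(B→C) = (83070 + 10820) − 33000 = 60890 t/yr.
Box C: F(C→D) = (60890 + 27260) − 46850 = 41300 t/yr.
Box D: F(D→E) = (41300 + 19500) − 11670 = 49130 t/yr.
Box E: F(E→F) = (49130 + 14060) − 34740 = 28450 t/yr.
Box F throughput = its input = 28450 t/yr; τ = 4798 / 28450 = 0.1686 yr.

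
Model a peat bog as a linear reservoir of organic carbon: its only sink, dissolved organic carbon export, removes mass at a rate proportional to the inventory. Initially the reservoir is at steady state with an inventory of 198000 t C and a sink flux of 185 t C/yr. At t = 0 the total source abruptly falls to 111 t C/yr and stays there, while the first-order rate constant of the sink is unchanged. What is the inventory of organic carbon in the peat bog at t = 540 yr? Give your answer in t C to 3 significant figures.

167000 t C

Residence time τ = M₀/F₀ = 1070 yr. The eventual steady state is M_∞ = M₀·(F₁/F₀) = 198000 × 111/185 = 118800 t C.
The anomaly ΔM(t) = M(t) − M_∞ decays as ΔM₀·e^(−t/τ) with ΔM₀ = 198000 − 118800 = 79200 t C.
At t = 540 yr, e^(−t/τ) = e^(−0.5045) = 0.6038, so ΔM = 47820 t C and M = 118800 + 47820 = 166620 t C.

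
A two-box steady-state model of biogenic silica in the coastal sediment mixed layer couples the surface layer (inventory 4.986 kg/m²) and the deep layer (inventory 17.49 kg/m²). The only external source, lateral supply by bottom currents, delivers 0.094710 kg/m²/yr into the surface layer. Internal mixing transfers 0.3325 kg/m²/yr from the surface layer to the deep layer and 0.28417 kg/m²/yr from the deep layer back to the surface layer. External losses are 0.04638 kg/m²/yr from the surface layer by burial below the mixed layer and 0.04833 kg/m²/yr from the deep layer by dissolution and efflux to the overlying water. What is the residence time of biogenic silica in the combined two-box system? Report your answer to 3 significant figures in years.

Residence time in the combined system uses the total inventory and the total *external* removal — internal exchanges between the two boxes cancel.
M_total = 4.986 + 17.49 = 22.476 kg/m².
ΣF_external_out = 0.04638 + 0.04833 = 0.094710 kg/m²/yr.
τ = M_total / ΣF_ext = 22.476 / 0.094710 = 237.3 yr.

237 yr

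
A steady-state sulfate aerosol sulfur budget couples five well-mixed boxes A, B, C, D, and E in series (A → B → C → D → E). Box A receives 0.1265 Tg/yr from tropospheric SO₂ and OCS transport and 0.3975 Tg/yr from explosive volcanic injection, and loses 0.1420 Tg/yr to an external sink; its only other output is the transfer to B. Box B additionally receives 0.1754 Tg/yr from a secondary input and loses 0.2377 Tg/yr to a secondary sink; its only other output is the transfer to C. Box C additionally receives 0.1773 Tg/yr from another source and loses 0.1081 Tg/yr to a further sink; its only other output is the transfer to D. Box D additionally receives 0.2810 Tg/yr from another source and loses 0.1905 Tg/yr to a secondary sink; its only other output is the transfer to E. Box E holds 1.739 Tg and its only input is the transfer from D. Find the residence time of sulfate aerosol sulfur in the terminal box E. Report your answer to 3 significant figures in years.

3.63 yr

Box A: F(A→B) = (0.1265 + 0.3975) − 0.1420 = 0.38200 Tg/yr.
Box B: F(B→C) = (0.38200 + 0.1754) − 0.2377 = 0.31970 Tg/yr.
Box C: F(C→D) = (0.31970 + 0.1773) − 0.1081 = 0.38890 Tg/yr.
Box D: F(D→E) = (0.38890 + 0.2810) − 0.1905 = 0.47940 Tg/yr.
Box E throughput = its input = 0.47940 Tg/yr; τ = 1.739 / 0.47940 = 3.627 yr.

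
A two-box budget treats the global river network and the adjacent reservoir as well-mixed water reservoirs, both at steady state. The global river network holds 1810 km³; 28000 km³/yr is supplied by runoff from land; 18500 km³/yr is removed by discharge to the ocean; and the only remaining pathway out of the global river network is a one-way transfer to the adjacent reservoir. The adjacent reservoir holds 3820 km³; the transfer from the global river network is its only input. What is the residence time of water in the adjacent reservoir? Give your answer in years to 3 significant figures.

0.402 yr

Balance the global river network: ΣF_in = 28000 km³/yr.
Transfer to the adjacent reservoir = ΣF_in − (18500) = 9500.0 km³/yr.
At steady state the output of the adjacent reservoir equals its input, 9500.0 km³/yr.
τ = M / F = 3820 / 9500.0 = 0.4021 yr.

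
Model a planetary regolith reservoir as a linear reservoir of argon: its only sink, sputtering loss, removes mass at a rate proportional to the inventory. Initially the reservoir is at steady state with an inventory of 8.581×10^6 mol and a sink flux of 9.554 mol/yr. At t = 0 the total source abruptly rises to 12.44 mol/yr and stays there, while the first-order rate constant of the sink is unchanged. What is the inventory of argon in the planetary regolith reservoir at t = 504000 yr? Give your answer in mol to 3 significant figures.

The sink rate constant is k = F₀/M₀ = 9.554/8.581×10^6 = 1.113×10^-6 yr⁻¹.
Solving dM/dt = F₁ − kM with M(0) = M₀ gives M(t) = F₁/k + (M₀ − F₁/k)·e^(−kt).
F₁/k = 12.44/1.113×10^-6 = 1.1173×10^7 mol; kt = 1.113×10^-6 × 504000 = 0.5611, e^(−kt) = 0.5706.
M(504000) = 1.1173×10^7 + (8.581×10^6 − 1.1173×10^7) × 0.5706 = 1.1173×10^7 − 1.479×10^6 = 9.6942×10^6 mol.

9.69×10^6 mol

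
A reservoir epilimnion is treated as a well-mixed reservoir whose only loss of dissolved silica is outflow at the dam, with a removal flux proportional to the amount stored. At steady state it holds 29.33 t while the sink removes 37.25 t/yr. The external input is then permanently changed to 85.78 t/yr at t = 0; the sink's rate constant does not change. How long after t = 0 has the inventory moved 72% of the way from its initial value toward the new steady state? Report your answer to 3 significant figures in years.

1.00 yr

τ = M₀/F₀ = 29.33/37.25 = 0.7874 yr.
The remaining gap fraction is e^(−t/τ); 72% covered ⇒ e^(−t/τ) = 0.280.
t = −τ ln(0.280) = 0.7874 × 1.273 = 1.002 yr.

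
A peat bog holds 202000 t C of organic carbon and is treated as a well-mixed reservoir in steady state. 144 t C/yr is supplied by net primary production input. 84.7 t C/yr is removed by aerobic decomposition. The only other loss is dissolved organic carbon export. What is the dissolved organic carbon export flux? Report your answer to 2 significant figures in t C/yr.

At steady state ΣF_in = ΣF_out.
ΣF_in = 144.00 t C/yr.
Dissolved organic carbon export flux = ΣF_in − (84.7) = 144.00 − 84.70 = 59.30 t C/yr.

59 t C/yr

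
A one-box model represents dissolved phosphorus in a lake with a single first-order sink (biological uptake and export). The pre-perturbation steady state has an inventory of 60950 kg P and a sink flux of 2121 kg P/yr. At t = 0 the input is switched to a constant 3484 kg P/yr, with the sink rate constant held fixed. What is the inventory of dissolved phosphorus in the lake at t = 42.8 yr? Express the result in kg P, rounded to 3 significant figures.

Residence time τ = M₀/F₀ = 28.74 yr. The eventual steady state is M_∞ = M₀·(F₁/F₀) = 60950 × 3484/2121 = 100120 kg P.
The anomaly ΔM(t) = M(t) − M_∞ decays as ΔM₀·e^(−t/τ) with ΔM₀ = 60950 − 100120 = −39170 kg P.
At t = 42.8 yr, e^(−t/τ) = e^(−1.489) = 0.2255, so ΔM = −8833 kg P and M = 100120 − 8833 = 91285 kg P.

91300 kg P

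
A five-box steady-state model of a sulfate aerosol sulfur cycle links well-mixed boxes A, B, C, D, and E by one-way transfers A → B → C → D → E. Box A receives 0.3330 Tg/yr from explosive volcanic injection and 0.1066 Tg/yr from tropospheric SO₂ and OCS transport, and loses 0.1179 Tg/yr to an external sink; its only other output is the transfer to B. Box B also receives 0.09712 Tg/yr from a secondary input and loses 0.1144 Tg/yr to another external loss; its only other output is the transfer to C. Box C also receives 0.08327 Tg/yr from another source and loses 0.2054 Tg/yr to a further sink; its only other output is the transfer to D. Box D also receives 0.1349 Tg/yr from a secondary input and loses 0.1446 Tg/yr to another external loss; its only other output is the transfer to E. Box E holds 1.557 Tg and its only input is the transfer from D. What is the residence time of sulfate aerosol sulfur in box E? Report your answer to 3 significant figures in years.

Box A: F(A→B) = (0.3330 + 0.1066) − 0.1179 = 0.32170 Tg/yr.
Box B: F(B→C) = (0.32170 + 0.09712) − 0.1144 = 0.30442 Tg/yr.
Box C: F(C→D) = (0.30442 + 0.08327) − 0.2054 = 0.18229 Tg/yr.
Box D: F(D→E) = (0.18229 + 0.1349) − 0.1446 = 0.17259 Tg/yr.
Box E throughput = its input = 0.17259 Tg/yr; τ = 1.557 / 0.17259 = 9.021 yr.

9.02 yr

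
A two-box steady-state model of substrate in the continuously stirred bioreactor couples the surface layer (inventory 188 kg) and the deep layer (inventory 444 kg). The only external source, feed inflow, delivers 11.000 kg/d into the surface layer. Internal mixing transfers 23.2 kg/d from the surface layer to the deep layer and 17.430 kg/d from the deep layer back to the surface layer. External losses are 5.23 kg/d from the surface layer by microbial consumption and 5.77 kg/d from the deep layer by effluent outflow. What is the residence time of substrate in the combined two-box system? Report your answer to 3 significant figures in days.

57.5 d

Residence time in the combined system uses the total inventory and the total *external* removal — internal exchanges between the two boxes cancel.
M_total = 188 + 444 = 632.00 kg.
ΣF_external_out = 5.23 + 5.77 = 11.000 kg/d.
τ = M_total / ΣF_ext = 632.00 / 11.000 = 57.45 d.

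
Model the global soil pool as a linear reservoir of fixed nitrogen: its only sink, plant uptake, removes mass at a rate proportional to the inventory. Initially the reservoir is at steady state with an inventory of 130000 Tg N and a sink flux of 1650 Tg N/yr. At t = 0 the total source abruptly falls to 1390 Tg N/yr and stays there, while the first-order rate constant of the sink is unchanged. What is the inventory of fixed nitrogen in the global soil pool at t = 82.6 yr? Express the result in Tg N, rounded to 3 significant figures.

τ = M₀/F₀ = 130000/1650 = 78.79 yr; rate constant k = 1/τ.
New steady state M_∞ = F₁/k = F₁·τ = 1390 × 78.79 = 109520 Tg N.
M(t) = M_∞ + (M₀ − M_∞)·e^(−t/τ); t/τ = 82.6/78.79 = 1.048, so e^(−t/τ) = 0.3505.
M(t) = 109520 + 20480 × 0.3505 = 116700 Tg N.

117000 Tg N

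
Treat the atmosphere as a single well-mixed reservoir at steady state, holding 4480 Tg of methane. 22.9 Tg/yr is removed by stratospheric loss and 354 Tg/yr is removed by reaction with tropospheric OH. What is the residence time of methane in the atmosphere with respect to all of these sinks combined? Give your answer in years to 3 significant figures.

Total removal flux = 22.9 + 354 = 376.90 Tg/yr.
τ = M / ΣF_out = 4480 / 376.90 = 11.89 yr.

11.9 yr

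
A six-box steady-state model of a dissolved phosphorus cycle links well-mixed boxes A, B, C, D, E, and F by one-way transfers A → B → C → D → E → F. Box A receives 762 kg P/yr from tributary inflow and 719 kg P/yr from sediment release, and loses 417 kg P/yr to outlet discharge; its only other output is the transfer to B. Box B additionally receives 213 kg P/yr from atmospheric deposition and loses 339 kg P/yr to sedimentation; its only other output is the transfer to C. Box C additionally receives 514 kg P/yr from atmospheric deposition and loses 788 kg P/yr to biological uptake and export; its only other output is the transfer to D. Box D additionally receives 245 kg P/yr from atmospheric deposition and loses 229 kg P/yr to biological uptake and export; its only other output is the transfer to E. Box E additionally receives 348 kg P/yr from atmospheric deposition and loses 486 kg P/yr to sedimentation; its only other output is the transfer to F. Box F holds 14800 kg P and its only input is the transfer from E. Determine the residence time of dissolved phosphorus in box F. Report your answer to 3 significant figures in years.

Box A: F(A→B) = (762 + 719) − 417 = 1064.0 kg P/yr.
Box B: F(B→C) = (1064.0 + 213) − 339 = 938.00 kg P/yr.
Box C: F(C→D) = (938.00 + 514) − 788 = 664.00 kg P/yr.
Box D: F(D→E) = (664.00 + 245) − 229 = 680.00 kg P/yr.
Box E: F(E→F) = (680.00 + 348) − 486 = 542.00 kg P/yr.
Box F throughput = its input = 542.00 kg P/yr; τ = 14800 / 542.00 = 27.31 yr.

27.3 yr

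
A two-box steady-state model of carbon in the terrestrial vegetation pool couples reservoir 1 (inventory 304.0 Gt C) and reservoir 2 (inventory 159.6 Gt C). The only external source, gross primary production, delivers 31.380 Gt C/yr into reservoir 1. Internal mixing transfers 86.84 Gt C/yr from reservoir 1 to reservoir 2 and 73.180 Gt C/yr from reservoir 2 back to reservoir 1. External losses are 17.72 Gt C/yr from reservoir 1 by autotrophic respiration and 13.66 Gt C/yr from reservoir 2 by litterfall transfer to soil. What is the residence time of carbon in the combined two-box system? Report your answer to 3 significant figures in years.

14.8 yr

Treat the two boxes together as one reservoir: the mixing fluxes between them are internal recycling, so τ = ΣM / Σ(external losses).
M_total = 304.0 + 159.6 = 463.60 Gt C.
ΣF_external_out = 17.72 + 13.66 = 31.380 Gt C/yr.
τ = M_total / ΣF_ext = 463.60 / 31.380 = 14.77 yr.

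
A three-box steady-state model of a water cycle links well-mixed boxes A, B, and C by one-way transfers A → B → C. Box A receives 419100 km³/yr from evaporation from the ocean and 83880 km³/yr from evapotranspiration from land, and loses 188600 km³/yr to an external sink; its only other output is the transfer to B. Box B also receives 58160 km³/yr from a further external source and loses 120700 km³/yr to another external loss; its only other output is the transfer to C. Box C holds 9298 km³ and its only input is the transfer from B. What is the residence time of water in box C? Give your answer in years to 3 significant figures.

0.0369 yr

Box A: F(A→B) = (419100 + 83880) − 188600 = 314380 km³/yr.
Box B: F(B→C) = (314380 + 58160) − 120700 = 251840 km³/yr.
Box C throughput = its input = 251840 km³/yr; τ = 9298 / 251840 = 0.03692 yr.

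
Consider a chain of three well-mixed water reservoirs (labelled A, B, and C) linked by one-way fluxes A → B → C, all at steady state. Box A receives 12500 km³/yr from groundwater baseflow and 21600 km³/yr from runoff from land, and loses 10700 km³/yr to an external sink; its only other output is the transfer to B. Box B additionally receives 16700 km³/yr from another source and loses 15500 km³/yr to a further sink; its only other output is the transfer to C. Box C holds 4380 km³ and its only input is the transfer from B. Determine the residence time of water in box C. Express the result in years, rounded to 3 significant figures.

Box A: F(A→B) = (12500 + 21600) − 10700 = 23400 km³/yr.
Box B: F(B→C) = (23400 + 16700) − 15500 = 24600 km³/yr.
Box C throughput = its input = 24600 km³/yr; τ = 4380 / 24600 = 0.1780 yr.

0.178 yr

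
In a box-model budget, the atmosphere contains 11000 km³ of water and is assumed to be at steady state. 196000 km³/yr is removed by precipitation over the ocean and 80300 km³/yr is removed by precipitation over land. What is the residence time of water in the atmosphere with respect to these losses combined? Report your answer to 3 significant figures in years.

Total removal = 196000 + 80300 = 276300 km³/yr.
τ = M / ΣF_out = 11000 / 276300 = 0.03981 yr.

0.0398 yr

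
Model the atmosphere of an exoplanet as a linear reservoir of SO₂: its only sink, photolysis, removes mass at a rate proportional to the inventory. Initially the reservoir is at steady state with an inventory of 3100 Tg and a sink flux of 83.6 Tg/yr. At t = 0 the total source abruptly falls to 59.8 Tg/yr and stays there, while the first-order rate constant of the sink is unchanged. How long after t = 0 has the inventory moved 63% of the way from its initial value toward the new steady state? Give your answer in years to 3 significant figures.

τ = M₀/F₀ = 3100/83.6 = 37.08 yr.
The remaining gap fraction is e^(−t/τ); 63% covered ⇒ e^(−t/τ) = 0.370.
t = −τ ln(0.370) = 37.08 × 0.9943 = 36.87 yr.

36.9 yr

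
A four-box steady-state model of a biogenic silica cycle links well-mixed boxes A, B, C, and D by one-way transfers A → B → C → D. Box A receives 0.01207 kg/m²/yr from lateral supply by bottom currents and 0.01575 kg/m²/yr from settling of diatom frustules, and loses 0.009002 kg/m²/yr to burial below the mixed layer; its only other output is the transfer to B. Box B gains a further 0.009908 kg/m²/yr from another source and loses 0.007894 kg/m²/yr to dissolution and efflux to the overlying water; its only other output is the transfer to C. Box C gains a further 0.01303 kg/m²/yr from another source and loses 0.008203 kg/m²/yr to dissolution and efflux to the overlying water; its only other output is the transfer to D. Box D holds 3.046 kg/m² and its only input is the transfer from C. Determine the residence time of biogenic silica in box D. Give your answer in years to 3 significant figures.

Box A: F(A→B) = (0.01207 + 0.01575) − 0.009002 = 0.018818 kg/m²/yr.
Box B: F(B→C) = (0.018818 + 0.009908) − 0.007894 = 0.020832 kg/m²/yr.
Box C: F(C→D) = (0.020832 + 0.01303) − 0.008203 = 0.025659 kg/m²/yr.
Box D throughput = its input = 0.025659 kg/m²/yr; τ = 3.046 / 0.025659 = 118.7 yr.

119 yr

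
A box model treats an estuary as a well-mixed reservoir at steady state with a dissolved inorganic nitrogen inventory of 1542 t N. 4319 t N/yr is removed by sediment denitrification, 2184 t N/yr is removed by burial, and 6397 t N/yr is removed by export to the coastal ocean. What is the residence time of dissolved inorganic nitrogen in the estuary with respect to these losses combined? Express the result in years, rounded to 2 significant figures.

0.12 yr

Total removal = 4319 + 2184 + 6397 = 12900 t N/yr.
τ = M / ΣF_out = 1542 / 12900 = 0.1195 yr.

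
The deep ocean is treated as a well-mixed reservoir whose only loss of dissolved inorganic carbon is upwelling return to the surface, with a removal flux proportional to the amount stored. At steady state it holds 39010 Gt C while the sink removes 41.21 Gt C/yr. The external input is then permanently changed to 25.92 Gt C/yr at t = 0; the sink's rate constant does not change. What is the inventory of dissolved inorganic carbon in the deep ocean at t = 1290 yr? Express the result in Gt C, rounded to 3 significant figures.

28200 Gt C

τ = M₀/F₀ = 39010/41.21 = 946.6 yr; rate constant k = 1/τ.
New steady state M_∞ = F₁/k = F₁·τ = 25.92 × 946.6 = 24536 Gt C.
M(t) = M_∞ + (M₀ − M_∞)·e^(−t/τ); t/τ = 1290/946.6 = 1.363, so e^(−t/τ) = 0.2560.
M(t) = 24536 + 14470 × 0.2560 = 28241 Gt C.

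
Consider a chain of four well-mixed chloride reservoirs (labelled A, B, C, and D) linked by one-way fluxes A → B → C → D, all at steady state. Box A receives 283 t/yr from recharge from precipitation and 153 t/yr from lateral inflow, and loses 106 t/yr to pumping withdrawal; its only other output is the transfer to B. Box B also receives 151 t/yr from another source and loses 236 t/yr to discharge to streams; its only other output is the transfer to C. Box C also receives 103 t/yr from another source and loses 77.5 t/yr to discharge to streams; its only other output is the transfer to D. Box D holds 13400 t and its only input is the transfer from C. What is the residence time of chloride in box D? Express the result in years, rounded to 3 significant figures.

Box A: F(A→B) = (283 + 153) − 106 = 330.00 t/yr.
Box B: F(B→C) = (330.00 + 151) − 236 = 245.00 t/yr.
Box C: F(C→D) = (245.00 + 103) − 77.5 = 270.50 t/yr.
Box D throughput = its input = 270.50 t/yr; τ = 13400 / 270.50 = 49.54 yr.

49.5 yr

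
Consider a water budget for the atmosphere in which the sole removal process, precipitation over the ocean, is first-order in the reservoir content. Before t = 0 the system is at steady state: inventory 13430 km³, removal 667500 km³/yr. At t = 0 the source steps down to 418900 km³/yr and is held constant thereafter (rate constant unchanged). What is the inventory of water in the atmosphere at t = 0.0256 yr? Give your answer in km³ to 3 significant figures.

9830 km³

τ = M₀/F₀ = 13430/667500 = 0.02012 yr; rate constant k = 1/τ.
New steady state M_∞ = F₁/k = F₁·τ = 418900 × 0.02012 = 8428.2 km³.
M(t) = M_∞ + (M₀ − M_∞)·e^(−t/τ); t/τ = 0.0256/0.02012 = 1.272, so e^(−t/τ) = 0.2802.
M(t) = 8428.2 + 5002 × 0.2802 = 9829.5 km³.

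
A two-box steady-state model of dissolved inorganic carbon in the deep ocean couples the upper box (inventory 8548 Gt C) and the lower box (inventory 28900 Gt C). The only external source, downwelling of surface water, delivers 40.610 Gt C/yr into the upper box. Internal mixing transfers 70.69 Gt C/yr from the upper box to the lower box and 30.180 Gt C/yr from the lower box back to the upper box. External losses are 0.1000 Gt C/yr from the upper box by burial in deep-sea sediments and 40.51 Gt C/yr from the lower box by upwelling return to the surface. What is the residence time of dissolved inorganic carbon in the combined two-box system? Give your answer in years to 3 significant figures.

For the system as a whole, the A↔B exchange is internal and contributes nothing to the throughput; only the external sinks remove mass.
M_total = 8548 + 28900 = 37448 Gt C.
ΣF_external_out = 0.1000 + 40.51 = 40.610 Gt C/yr.
τ = M_total / ΣF_ext = 37448 / 40.610 = 922.1 yr.

922 yr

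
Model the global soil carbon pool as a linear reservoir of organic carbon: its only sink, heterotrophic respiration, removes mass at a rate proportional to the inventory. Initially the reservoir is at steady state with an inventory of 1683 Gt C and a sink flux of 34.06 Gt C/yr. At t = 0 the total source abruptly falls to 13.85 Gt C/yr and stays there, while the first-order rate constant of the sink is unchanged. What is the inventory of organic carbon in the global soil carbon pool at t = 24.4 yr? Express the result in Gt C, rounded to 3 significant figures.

τ = M₀/F₀ = 1683/34.06 = 49.41 yr; rate constant k = 1/τ.
New steady state M_∞ = F₁/k = F₁·τ = 13.85 × 49.41 = 684.37 Gt C.
M(t) = M_∞ + (M₀ − M_∞)·e^(−t/τ); t/τ = 24.4/49.41 = 0.4938, so e^(−t/τ) = 0.6103.
M(t) = 684.37 + 998.6 × 0.6103 = 1293.8 Gt C.

1290 Gt C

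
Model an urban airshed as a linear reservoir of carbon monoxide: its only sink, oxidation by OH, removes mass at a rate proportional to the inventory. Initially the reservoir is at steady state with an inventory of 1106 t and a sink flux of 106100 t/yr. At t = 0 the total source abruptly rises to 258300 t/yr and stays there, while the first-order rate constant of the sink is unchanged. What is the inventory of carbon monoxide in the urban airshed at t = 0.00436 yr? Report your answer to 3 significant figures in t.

Residence time τ = M₀/F₀ = 0.01042 yr. The eventual steady state is M_∞ = M₀·(F₁/F₀) = 1106 × 258300/106100 = 2692.6 t.
The anomaly ΔM(t) = M(t) − M_∞ decays as ΔM₀·e^(−t/τ) with ΔM₀ = 1106 − 2692.6 = −1587 t.
At t = 0.00436 yr, e^(−t/τ) = e^(−0.4183) = 0.6582, so ΔM = −1044 t and M = 2692.6 − 1044 = 1648.3 t.

1650 t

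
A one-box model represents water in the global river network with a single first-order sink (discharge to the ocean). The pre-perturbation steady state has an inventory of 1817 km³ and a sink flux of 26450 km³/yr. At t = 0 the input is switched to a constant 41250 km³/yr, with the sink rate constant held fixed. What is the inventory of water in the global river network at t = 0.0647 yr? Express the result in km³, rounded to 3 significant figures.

2440 km³

τ = M₀/F₀ = 1817/26450 = 0.06870 yr; rate constant k = 1/τ.
New steady state M_∞ = F₁/k = F₁·τ = 41250 × 0.06870 = 2833.7 km³.
M(t) = M_∞ + (M₀ − M_∞)·e^(−t/τ); t/τ = 0.0647/0.06870 = 0.9418, so e^(−t/τ) = 0.3899.
M(t) = 2833.7 − 1017 × 0.3899 = 2437.3 km³.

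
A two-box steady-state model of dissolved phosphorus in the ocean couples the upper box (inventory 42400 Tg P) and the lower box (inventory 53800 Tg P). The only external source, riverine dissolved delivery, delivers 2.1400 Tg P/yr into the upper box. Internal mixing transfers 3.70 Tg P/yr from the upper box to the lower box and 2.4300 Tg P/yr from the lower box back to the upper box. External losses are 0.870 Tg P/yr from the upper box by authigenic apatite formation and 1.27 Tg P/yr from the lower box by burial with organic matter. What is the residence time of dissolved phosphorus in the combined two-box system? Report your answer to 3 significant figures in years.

Treat the two boxes together as one reservoir: the mixing fluxes between them are internal recycling, so τ = ΣM / Σ(external losses).
M_total = 42400 + 53800 = 96200 Tg P.
ΣF_external_out = 0.870 + 1.27 = 2.1400 Tg P/yr.
τ = M_total / ΣF_ext = 96200 / 2.1400 = 44950 yr.

45000 yr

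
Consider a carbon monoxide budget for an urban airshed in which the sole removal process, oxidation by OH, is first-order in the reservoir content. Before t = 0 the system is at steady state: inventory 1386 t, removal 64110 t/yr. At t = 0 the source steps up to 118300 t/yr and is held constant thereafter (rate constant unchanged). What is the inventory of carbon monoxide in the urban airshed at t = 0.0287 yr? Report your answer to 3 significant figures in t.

τ = M₀/F₀ = 1386/64110 = 0.02162 yr; rate constant k = 1/τ.
New steady state M_∞ = F₁/k = F₁·τ = 118300 × 0.02162 = 2557.5 t.
M(t) = M_∞ + (M₀ − M_∞)·e^(−t/τ); t/τ = 0.0287/0.02162 = 1.328, so e^(−t/τ) = 0.2651.
M(t) = 2557.5 − 1172 × 0.2651 = 2246.9 t.

2250 t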